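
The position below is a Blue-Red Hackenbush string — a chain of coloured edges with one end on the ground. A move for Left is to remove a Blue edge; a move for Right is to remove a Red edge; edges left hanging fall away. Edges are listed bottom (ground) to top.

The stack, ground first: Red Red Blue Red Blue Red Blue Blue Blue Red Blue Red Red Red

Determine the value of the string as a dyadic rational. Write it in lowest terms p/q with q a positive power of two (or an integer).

Prefix values for Red Red Blue Red Blue Red Blue Blue Blue Red Blue Red Red Red via {L|R} + simplicity:
edge 1 of 14 (Red): { — | 0 } so -1
edge 2 of 14 (Red): { — | -1, 0 } so -2
edge 3 of 14 (Blue): { -2 | -1, 0 } so -3/2
edge 4 of 14 (Red): { -2 | -3/2, -1, 0 } so -7/4
edge 5 of 14 (Blue): { -2, -7/4 | -3/2, -1, 0 } so -13/8
edge 6 of 14 (Red): { -2, -7/4 | -13/8, -3/2, -1, 0 } so -27/16
edge 7 of 14 (Blue): { -2, -7/4, -27/16 | -13/8, -3/2, -1, 0 } so -53/32
edge 8 of 14 (Blue): { -2, -7/4, -27/16, -53/32 | -13/8, -3/2, -1, 0 } so -105/64
edge 9 of 14 (Blue): { -2, -7/4, -27/16, -53/32, -105/64 | -13/8, -3/2, -1, 0 } so -209/128
edge 10 of 14 (Red): { -2, -7/4, -27/16, -53/32, -105/64 | -209/128, -13/8, -3/2, -1, 0 } so -419/256
edge 11 of 14 (Blue): { -2, -7/4, -27/16, -53/32, -105/64, -419/256 | -209/128, -13/8, -3/2, -1, 0 } so -837/512
edge 12 of 14 (Red): { -2, -7/4, -27/16, -53/32, -105/64, -419/256 | -837/512, -209/128, -13/8, -3/2, -1, 0 } so -1675/1024
edge 13 of 14 (Red): { -2, -7/4, -27/16, -53/32, -105/64, -419/256 | -1675/1024, -837/512, -209/128, -13/8, -3/2, -1, 0 } so -3351/2048
edge 14 of 14 (Red): { -2, -7/4, -27/16, -53/32, -105/64, -419/256 | -3351/2048, -1675/1024, -837/512, -209/128, -13/8, -3/2, -1, 0 } so -6703/4096

-6703/4096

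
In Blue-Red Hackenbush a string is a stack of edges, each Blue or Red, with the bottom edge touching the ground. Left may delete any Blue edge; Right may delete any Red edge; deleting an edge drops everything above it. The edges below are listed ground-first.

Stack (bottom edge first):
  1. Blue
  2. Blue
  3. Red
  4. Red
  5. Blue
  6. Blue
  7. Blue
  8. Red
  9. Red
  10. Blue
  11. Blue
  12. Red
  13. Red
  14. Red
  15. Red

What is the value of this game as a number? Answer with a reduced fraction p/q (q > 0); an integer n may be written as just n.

11873/8192

value(B) = { 0 | · } — 1
value(BB) = { 0, 1 | · } — 2
value(BBR) = { 0, 1 | 2 } — 3/2
value(BBRR) = { 0, 1 | 3/2, 2 } — 5/4
value(BBRRB) = { 0, 1, 5/4 | 3/2, 2 } — 11/8
value(BBRRBB) = { 0, 1, 5/4, 11/8 | 3/2, 2 } — 23/16
value(BBRRBBB) = { 0, 1, 5/4, 11/8, 23/16 | 3/2, 2 } — 47/32
value(BBRRBBBR) = { 0, 1, 5/4, 11/8, 23/16 | 47/32, 3/2, 2 } — 93/64
value(BBRRBBBRR) = { 0, 1, 5/4, 11/8, 23/16 | 93/64, 47/32, 3/2, 2 } — 185/128
value(BBRRBBBRRB) = { 0, 1, 5/4, 11/8, 23/16, 185/128 | 93/64, 47/32, 3/2, 2 } — 371/256
value(BBRRBBBRRBB) = { 0, 1, 5/4, 11/8, 23/16, 185/128, 371/256 | 93/64, 47/32, 3/2, 2 } — 743/512
value(BBRRBBBRRBBR) = { 0, 1, 5/4, 11/8, 23/16, 185/128, 371/256 | 743/512, 93/64, 47/32, 3/2, 2 } — 1485/1024
value(BBRRBBBRRBBRR) = { 0, 1, 5/4, 11/8, 23/16, 185/128, 371/256 | 1485/1024, 743/512, 93/64, 47/32, 3/2, 2 } — 2969/2048
value(BBRRBBBRRBBRRR) = { 0, 1, 5/4, 11/8, 23/16, 185/128, 371/256 | 2969/2048, 1485/1024, 743/512, 93/64, 47/32, 3/2, 2 } — 5937/4096
value(BBRRBBBRRBBRRRR) = { 0, 1, 5/4, 11/8, 23/16, 185/128, 371/256 | 5937/4096, 2969/2048, 1485/1024, 743/512, 93/64, 47/32, 3/2, 2 } — 11873/8192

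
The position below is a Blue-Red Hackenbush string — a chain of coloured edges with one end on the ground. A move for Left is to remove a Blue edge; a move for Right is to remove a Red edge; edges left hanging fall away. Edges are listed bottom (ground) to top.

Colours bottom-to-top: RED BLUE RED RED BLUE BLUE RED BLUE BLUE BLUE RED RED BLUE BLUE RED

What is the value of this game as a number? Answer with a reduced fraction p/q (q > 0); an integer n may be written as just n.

-12851/16384

1 of 15 · R · max L −∞ · min R 0 gives -1
2 of 15 · RB · max L -1 · min R 0 gives -1/2
3 of 15 · RBR · max L -1 · min R -1/2 gives -3/4
4 of 15 · RBRR · max L -1 · min R -3/4 gives -7/8
5 of 15 · RBRRB · max L -7/8 · min R -3/4 gives -13/16
6 of 15 · RBRRBB · max L -13/16 · min R -3/4 gives -25/32
7 of 15 · RBRRBBR · max L -13/16 · min R -25/32 gives -51/64
8 of 15 · RBRRBBRB · max L -51/64 · min R -25/32 gives -101/128
9 of 15 · RBRRBBRBB · max L -101/128 · min R -25/32 gives -201/256
10 of 15 · RBRRBBRBBB · max L -201/256 · min R -25/32 gives -401/512
11 of 15 · RBRRBBRBBBR · max L -201/256 · min R -401/512 gives -803/1024
12 of 15 · RBRRBBRBBBRR · max L -201/256 · min R -803/1024 gives -1607/2048
13 of 15 · RBRRBBRBBBRRB · max L -1607/2048 · min R -803/1024 gives -3213/4096
14 of 15 · RBRRBBRBBBRRBB · max L -3213/4096 · min R -803/1024 gives -6425/8192
15 of 15 · RBRRBBRBBBRRBBR · max L -3213/4096 · min R -6425/8192 gives -12851/16384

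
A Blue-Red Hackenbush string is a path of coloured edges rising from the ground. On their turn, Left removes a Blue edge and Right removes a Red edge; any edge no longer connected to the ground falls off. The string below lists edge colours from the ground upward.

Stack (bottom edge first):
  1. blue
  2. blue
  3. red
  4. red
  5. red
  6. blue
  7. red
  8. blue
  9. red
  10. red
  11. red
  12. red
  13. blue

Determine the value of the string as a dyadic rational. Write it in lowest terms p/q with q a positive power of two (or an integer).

Build value(s[:k]) for k = 1..13, string s = blue blue red red red blue red blue red red red red blue.
step 1: add blue to get b; options L={ 0 } R={ none } → 1
step 2: add blue to get bb; options L={ 0 1 } R={ none } → 2
step 3: add red to get bbr; options L={ 0 1 } R={ 2 } → 3/2
step 4: add red to get bbrr; options L={ 0 1 } R={ 3/2 2 } → 5/4
step 5: add red to get bbrrr; options L={ 0 1 } R={ 5/4 3/2 2 } → 9/8
step 6: add blue to get bbrrrb; options L={ 0 1 9/8 } R={ 5/4 3/2 2 } → 19/16
step 7: add red to get bbrrrbr; options L={ 0 1 9/8 } R={ 19/16 5/4 3/2 2 } → 37/32
step 8: add blue to get bbrrrbrb; options L={ 0 1 9/8 37/32 } R={ 19/16 5/4 3/2 2 } → 75/64
step 9: add red to get bbrrrbrbr; options L={ 0 1 9/8 37/32 } R={ 75/64 19/16 5/4 3/2 2 } → 149/128
step 10: add red to get bbrrrbrbrr; options L={ 0 1 9/8 37/32 } R={ 149/128 75/64 19/16 5/4 3/2 2 } → 297/256
step 11: add red to get bbrrrbrbrrr; options L={ 0 1 9/8 37/32 } R={ 297/256 149/128 75/64 19/16 5/4 3/2 2 } → 593/512
step 12: add red to get bbrrrbrbrrrr; options L={ 0 1 9/8 37/32 } R={ 593/512 297/256 149/128 75/64 19/16 5/4 3/2 2 } → 1185/1024
step 13: add blue to get bbrrrbrbrrrrb; options L={ 0 1 9/8 37/32 1185/1024 } R={ 593/512 297/256 149/128 75/64 19/16 5/4 3/2 2 } → 2371/2048

2371/2048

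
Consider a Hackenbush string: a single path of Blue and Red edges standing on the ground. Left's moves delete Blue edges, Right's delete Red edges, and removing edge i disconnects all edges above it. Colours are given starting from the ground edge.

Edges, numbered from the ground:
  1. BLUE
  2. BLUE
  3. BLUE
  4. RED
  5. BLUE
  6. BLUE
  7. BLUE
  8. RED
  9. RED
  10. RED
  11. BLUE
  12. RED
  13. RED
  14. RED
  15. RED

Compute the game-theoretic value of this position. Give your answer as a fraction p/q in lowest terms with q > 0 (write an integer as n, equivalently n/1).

11809/4096

Prefix values for BLUE BLUE BLUE RED BLUE BLUE BLUE RED RED RED BLUE RED RED RED RED via {L|R} + simplicity:
1 of 15 · B · max L 0 · min R +∞ ⇒ 1
2 of 15 · BB · max L 1 · min R +∞ ⇒ 2
3 of 15 · BBB · max L 2 · min R +∞ ⇒ 3
4 of 15 · BBBR · max L 2 · min R 3 ⇒ 5/2
5 of 15 · BBBRB · max L 5/2 · min R 3 ⇒ 11/4
6 of 15 · BBBRBB · max L 11/4 · min R 3 ⇒ 23/8
7 of 15 · BBBRBBB · max L 23/8 · min R 3 ⇒ 47/16
8 of 15 · BBBRBBBR · max L 23/8 · min R 47/16 ⇒ 93/32
9 of 15 · BBBRBBBRR · max L 23/8 · min R 93/32 ⇒ 185/64
10 of 15 · BBBRBBBRRR · max L 23/8 · min R 185/64 ⇒ 369/128
11 of 15 · BBBRBBBRRRB · max L 369/128 · min R 185/64 ⇒ 739/256
12 of 15 · BBBRBBBRRRBR · max L 369/128 · min R 739/256 ⇒ 1477/512
13 of 15 · BBBRBBBRRRBRR · max L 369/128 · min R 1477/512 ⇒ 2953/1024
14 of 15 · BBBRBBBRRRBRRR · max L 369/128 · min R 2953/1024 ⇒ 5905/2048
15 of 15 · BBBRBBBRRRBRRRR · max L 369/128 · min R 5905/2048 ⇒ 11809/4096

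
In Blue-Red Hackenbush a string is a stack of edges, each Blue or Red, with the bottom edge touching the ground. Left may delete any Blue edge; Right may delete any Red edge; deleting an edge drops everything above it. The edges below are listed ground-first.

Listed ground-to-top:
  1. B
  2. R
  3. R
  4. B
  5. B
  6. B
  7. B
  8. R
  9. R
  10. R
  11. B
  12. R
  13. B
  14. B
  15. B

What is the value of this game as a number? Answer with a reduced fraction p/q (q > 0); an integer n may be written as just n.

Prefix values for B R R B B B B R R R B R B B B via {L|R} + simplicity:
g(B) = { 0 | none } so 1
g(BR) = { 0 | 1 } so 1/2
g(BRR) = { 0 | 1/2,1 } so 1/4
g(BRRB) = { 0,1/4 | 1/2,1 } so 3/8
g(BRRBB) = { 0,1/4,3/8 | 1/2,1 } so 7/16
g(BRRBBB) = { 0,1/4,3/8,7/16 | 1/2,1 } so 15/32
g(BRRBBBB) = { 0,1/4,3/8,7/16,15/32 | 1/2,1 } so 31/64
g(BRRBBBBR) = { 0,1/4,3/8,7/16,15/32 | 31/64,1/2,1 } so 61/128
g(BRRBBBBRR) = { 0,1/4,3/8,7/16,15/32 | 61/128,31/64,1/2,1 } so 121/256
g(BRRBBBBRRR) = { 0,1/4,3/8,7/16,15/32 | 121/256,61/128,31/64,1/2,1 } so 241/512
g(BRRBBBBRRRB) = { 0,1/4,3/8,7/16,15/32,241/512 | 121/256,61/128,31/64,1/2,1 } so 483/1024
g(BRRBBBBRRRBR) = { 0,1/4,3/8,7/16,15/32,241/512 | 483/1024,121/256,61/128,31/64,1/2,1 } so 965/2048
g(BRRBBBBRRRBRB) = { 0,1/4,3/8,7/16,15/32,241/512,965/2048 | 483/1024,121/256,61/128,31/64,1/2,1 } so 1931/4096
g(BRRBBBBRRRBRBB) = { 0,1/4,3/8,7/16,15/32,241/512,965/2048,1931/4096 | 483/1024,121/256,61/128,31/64,1/2,1 } so 3863/8192
g(BRRBBBBRRRBRBBB) = { 0,1/4,3/8,7/16,15/32,241/512,965/2048,1931/4096,3863/8192 | 483/1024,121/256,61/128,31/64,1/2,1 } so 7727/16384

7727/16384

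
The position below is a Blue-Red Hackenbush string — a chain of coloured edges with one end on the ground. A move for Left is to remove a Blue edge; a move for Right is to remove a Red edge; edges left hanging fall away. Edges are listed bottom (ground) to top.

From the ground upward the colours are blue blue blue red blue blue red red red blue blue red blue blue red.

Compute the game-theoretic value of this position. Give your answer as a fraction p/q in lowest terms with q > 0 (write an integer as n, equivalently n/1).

value_1 [b]  L=[0]  R=[·]  ⇒ 1
value_2 [bb]  L=[0, 1]  R=[·]  ⇒ 2
value_3 [bbb]  L=[0, 1, 2]  R=[·]  ⇒ 3
value_4 [bbbr]  L=[0, 1, 2]  R=[3]  ⇒ 5/2
value_5 [bbbrb]  L=[0, 1, 2, 5/2]  R=[3]  ⇒ 11/4
value_6 [bbbrbb]  L=[0, 1, 2, 5/2, 11/4]  R=[3]  ⇒ 23/8
value_7 [bbbrbbr]  L=[0, 1, 2, 5/2, 11/4]  R=[23/8, 3]  ⇒ 45/16
value_8 [bbbrbbrr]  L=[0, 1, 2, 5/2, 11/4]  R=[45/16, 23/8, 3]  ⇒ 89/32
value_9 [bbbrbbrrr]  L=[0, 1, 2, 5/2, 11/4]  R=[89/32, 45/16, 23/8, 3]  ⇒ 177/64
value_10 [bbbrbbrrrb]  L=[0, 1, 2, 5/2, 11/4, 177/64]  R=[89/32, 45/16, 23/8, 3]  ⇒ 355/128
value_11 [bbbrbbrrrbb]  L=[0, 1, 2, 5/2, 11/4, 177/64, 355/128]  R=[89/32, 45/16, 23/8, 3]  ⇒ 711/256
value_12 [bbbrbbrrrbbr]  L=[0, 1, 2, 5/2, 11/4, 177/64, 355/128]  R=[711/256, 89/32, 45/16, 23/8, 3]  ⇒ 1421/512
value_13 [bbbrbbrrrbbrb]  L=[0, 1, 2, 5/2, 11/4, 177/64, 355/128, 1421/512]  R=[711/256, 89/32, 45/16, 23/8, 3]  ⇒ 2843/1024
value_14 [bbbrbbrrrbbrbb]  L=[0, 1, 2, 5/2, 11/4, 177/64, 355/128, 1421/512, 2843/1024]  R=[711/256, 89/32, 45/16, 23/8, 3]  ⇒ 5687/2048
value_15 [bbbrbbrrrbbrbbr]  L=[0, 1, 2, 5/2, 11/4, 177/64, 355/128, 1421/512, 2843/1024]  R=[5687/2048, 711/256, 89/32, 45/16, 23/8, 3]  ⇒ 11373/4096

11373/4096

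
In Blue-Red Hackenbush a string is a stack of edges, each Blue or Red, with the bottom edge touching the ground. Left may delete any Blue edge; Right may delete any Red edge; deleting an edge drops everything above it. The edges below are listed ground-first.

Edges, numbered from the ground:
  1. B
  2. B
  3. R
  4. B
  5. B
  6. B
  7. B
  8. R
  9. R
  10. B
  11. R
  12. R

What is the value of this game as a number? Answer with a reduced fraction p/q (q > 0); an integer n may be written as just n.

1993/1024

Recurse on prefixes of the 12-edge string B B R B B B B R R B R R:
step 1: add B to get B; options L={ 0 } R={ — } gives 1
step 2: add B to get BB; options L={ 0 1 } R={ — } gives 2
step 3: add R to get BBR; options L={ 0 1 } R={ 2 } gives 3/2
step 4: add B to get BBRB; options L={ 0 1 3/2 } R={ 2 } gives 7/4
step 5: add B to get BBRBB; options L={ 0 1 3/2 7/4 } R={ 2 } gives 15/8
step 6: add B to get BBRBBB; options L={ 0 1 3/2 7/4 15/8 } R={ 2 } gives 31/16
step 7: add B to get BBRBBBB; options L={ 0 1 3/2 7/4 15/8 31/16 } R={ 2 } gives 63/32
step 8: add R to get BBRBBBBR; options L={ 0 1 3/2 7/4 15/8 31/16 } R={ 63/32 2 } gives 125/64
step 9: add R to get BBRBBBBRR; options L={ 0 1 3/2 7/4 15/8 31/16 } R={ 125/64 63/32 2 } gives 249/128
step 10: add B to get BBRBBBBRRB; options L={ 0 1 3/2 7/4 15/8 31/16 249/128 } R={ 125/64 63/32 2 } gives 499/256
step 11: add R to get BBRBBBBRRBR; options L={ 0 1 3/2 7/4 15/8 31/16 249/128 } R={ 499/256 125/64 63/32 2 } gives 997/512
step 12: add R to get BBRBBBBRRBRR; options L={ 0 1 3/2 7/4 15/8 31/16 249/128 } R={ 997/512 499/256 125/64 63/32 2 } gives 1993/1024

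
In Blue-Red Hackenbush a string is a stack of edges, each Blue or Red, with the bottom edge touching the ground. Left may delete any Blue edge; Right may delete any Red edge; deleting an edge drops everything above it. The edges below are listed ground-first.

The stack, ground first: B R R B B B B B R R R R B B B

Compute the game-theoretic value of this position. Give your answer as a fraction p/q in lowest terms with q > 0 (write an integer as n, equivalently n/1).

g_1 [B]  L=[0]  R=[(no moves)]  so 1
g_2 [BR]  L=[0]  R=[1]  so 1/2
g_3 [BRR]  L=[0]  R=[1/2, 1]  so 1/4
g_4 [BRRB]  L=[0, 1/4]  R=[1/2, 1]  so 3/8
g_5 [BRRBB]  L=[0, 1/4, 3/8]  R=[1/2, 1]  so 7/16
g_6 [BRRBBB]  L=[0, 1/4, 3/8, 7/16]  R=[1/2, 1]  so 15/32
g_7 [BRRBBBB]  L=[0, 1/4, 3/8, 7/16, 15/32]  R=[1/2, 1]  so 31/64
g_8 [BRRBBBBB]  L=[0, 1/4, 3/8, 7/16, 15/32, 31/64]  R=[1/2, 1]  so 63/128
g_9 [BRRBBBBBR]  L=[0, 1/4, 3/8, 7/16, 15/32, 31/64]  R=[63/128, 1/2, 1]  so 125/256
g_10 [BRRBBBBBRR]  L=[0, 1/4, 3/8, 7/16, 15/32, 31/64]  R=[125/256, 63/128, 1/2, 1]  so 249/512
g_11 [BRRBBBBBRRR]  L=[0, 1/4, 3/8, 7/16, 15/32, 31/64]  R=[249/512, 125/256, 63/128, 1/2, 1]  so 497/1024
g_12 [BRRBBBBBRRRR]  L=[0, 1/4, 3/8, 7/16, 15/32, 31/64]  R=[497/1024, 249/512, 125/256, 63/128, 1/2, 1]  so 993/2048
g_13 [BRRBBBBBRRRRB]  L=[0, 1/4, 3/8, 7/16, 15/32, 31/64, 993/2048]  R=[497/1024, 249/512, 125/256, 63/128, 1/2, 1]  so 1987/4096
g_14 [BRRBBBBBRRRRBB]  L=[0, 1/4, 3/8, 7/16, 15/32, 31/64, 993/2048, 1987/4096]  R=[497/1024, 249/512, 125/256, 63/128, 1/2, 1]  so 3975/8192
g_15 [BRRBBBBBRRRRBBB]  L=[0, 1/4, 3/8, 7/16, 15/32, 31/64, 993/2048, 1987/4096, 3975/8192]  R=[497/1024, 249/512, 125/256, 63/128, 1/2, 1]  so 7951/16384

7951/16384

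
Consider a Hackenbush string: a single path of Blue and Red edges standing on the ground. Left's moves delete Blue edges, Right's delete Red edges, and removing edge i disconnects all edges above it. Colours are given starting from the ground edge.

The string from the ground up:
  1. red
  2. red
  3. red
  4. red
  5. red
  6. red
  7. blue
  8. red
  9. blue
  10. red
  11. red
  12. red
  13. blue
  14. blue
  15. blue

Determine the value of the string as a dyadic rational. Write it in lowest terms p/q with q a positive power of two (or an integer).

-2929/512

Build g(s[:k]) for k = 1..15, string s = red red red red red red blue red blue red red red blue blue blue.
step 1: add red to get r; options L={ · } R={ 0 } = -1
step 2: add red to get rr; options L={ · } R={ -1; 0 } = -2
step 3: add red to get rrr; options L={ · } R={ -2; -1; 0 } = -3
step 4: add red to get rrrr; options L={ · } R={ -3; -2; -1; 0 } = -4
step 5: add red to get rrrrr; options L={ · } R={ -4; -3; -2; -1; 0 } = -5
step 6: add red to get rrrrrr; options L={ · } R={ -5; -4; -3; -2; -1; 0 } = -6
step 7: add blue to get rrrrrrb; options L={ -6 } R={ -5; -4; -3; -2; -1; 0 } = -11/2
step 8: add red to get rrrrrrbr; options L={ -6 } R={ -11/2; -5; -4; -3; -2; -1; 0 } = -23/4
step 9: add blue to get rrrrrrbrb; options L={ -6; -23/4 } R={ -11/2; -5; -4; -3; -2; -1; 0 } = -45/8
step 10: add red to get rrrrrrbrbr; options L={ -6; -23/4 } R={ -45/8; -11/2; -5; -4; -3; -2; -1; 0 } = -91/16
step 11: add red to get rrrrrrbrbrr; options L={ -6; -23/4 } R={ -91/16; -45/8; -11/2; -5; -4; -3; -2; -1; 0 } = -183/32
step 12: add red to get rrrrrrbrbrrr; options L={ -6; -23/4 } R={ -183/32; -91/16; -45/8; -11/2; -5; -4; -3; -2; -1; 0 } = -367/64
step 13: add blue to get rrrrrrbrbrrrb; options L={ -6; -23/4; -367/64 } R={ -183/32; -91/16; -45/8; -11/2; -5; -4; -3; -2; -1; 0 } = -733/128
step 14: add blue to get rrrrrrbrbrrrbb; options L={ -6; -23/4; -367/64; -733/128 } R={ -183/32; -91/16; -45/8; -11/2; -5; -4; -3; -2; -1; 0 } = -1465/256
step 15: add blue to get rrrrrrbrbrrrbbb; options L={ -6; -23/4; -367/64; -733/128; -1465/256 } R={ -183/32; -91/16; -45/8; -11/2; -5; -4; -3; -2; -1; 0 } = -2929/512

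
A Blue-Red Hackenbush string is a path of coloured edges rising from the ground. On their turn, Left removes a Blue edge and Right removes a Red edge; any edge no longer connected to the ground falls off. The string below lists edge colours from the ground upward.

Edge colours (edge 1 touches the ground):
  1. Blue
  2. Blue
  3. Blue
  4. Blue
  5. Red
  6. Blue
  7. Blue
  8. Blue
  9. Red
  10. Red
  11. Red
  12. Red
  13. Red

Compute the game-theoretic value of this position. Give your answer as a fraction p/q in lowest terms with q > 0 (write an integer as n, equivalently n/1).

1985/512

Build val(s[:k]) for k = 1..13, string s = Blue Blue Blue Blue Red Blue Blue Blue Red Red Red Red Red.
val(B) = { 0 | — } — 1
val(BB) = { 0,1 | — } — 2
val(BBB) = { 0,1,2 | — } — 3
val(BBBB) = { 0,1,2,3 | — } — 4
val(BBBBR) = { 0,1,2,3 | 4 } — 7/2
val(BBBBRB) = { 0,1,2,3,7/2 | 4 } — 15/4
val(BBBBRBB) = { 0,1,2,3,7/2,15/4 | 4 } — 31/8
val(BBBBRBBB) = { 0,1,2,3,7/2,15/4,31/8 | 4 } — 63/16
val(BBBBRBBBR) = { 0,1,2,3,7/2,15/4,31/8 | 63/16,4 } — 125/32
val(BBBBRBBBRR) = { 0,1,2,3,7/2,15/4,31/8 | 125/32,63/16,4 } — 249/64
val(BBBBRBBBRRR) = { 0,1,2,3,7/2,15/4,31/8 | 249/64,125/32,63/16,4 } — 497/128
val(BBBBRBBBRRRR) = { 0,1,2,3,7/2,15/4,31/8 | 497/128,249/64,125/32,63/16,4 } — 993/256
val(BBBBRBBBRRRRR) = { 0,1,2,3,7/2,15/4,31/8 | 993/256,497/128,249/64,125/32,63/16,4 } — 1985/512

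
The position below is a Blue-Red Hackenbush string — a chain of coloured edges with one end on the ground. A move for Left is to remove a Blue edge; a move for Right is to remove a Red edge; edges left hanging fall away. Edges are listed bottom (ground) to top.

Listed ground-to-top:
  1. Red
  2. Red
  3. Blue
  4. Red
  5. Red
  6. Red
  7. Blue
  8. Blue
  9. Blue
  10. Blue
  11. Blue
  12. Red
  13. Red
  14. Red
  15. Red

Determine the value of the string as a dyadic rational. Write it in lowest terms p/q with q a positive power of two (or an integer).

step 1: add Red to get R; options L={ ∅ } R={ 0 } = -1
step 2: add Red to get RR; options L={ ∅ } R={ -1; 0 } = -2
step 3: add Blue to get RRB; options L={ -2 } R={ -1; 0 } = -3/2
step 4: add Red to get RRBR; options L={ -2 } R={ -3/2; -1; 0 } = -7/4
step 5: add Red to get RRBRR; options L={ -2 } R={ -7/4; -3/2; -1; 0 } = -15/8
step 6: add Red to get RRBRRR; options L={ -2 } R={ -15/8; -7/4; -3/2; -1; 0 } = -31/16
step 7: add Blue to get RRBRRRB; options L={ -2; -31/16 } R={ -15/8; -7/4; -3/2; -1; 0 } = -61/32
step 8: add Blue to get RRBRRRBB; options L={ -2; -31/16; -61/32 } R={ -15/8; -7/4; -3/2; -1; 0 } = -121/64
step 9: add Blue to get RRBRRRBBB; options L={ -2; -31/16; -61/32; -121/64 } R={ -15/8; -7/4; -3/2; -1; 0 } = -241/128
step 10: add Blue to get RRBRRRBBBB; options L={ -2; -31/16; -61/32; -121/64; -241/128 } R={ -15/8; -7/4; -3/2; -1; 0 } = -481/256
step 11: add Blue to get RRBRRRBBBBB; options L={ -2; -31/16; -61/32; -121/64; -241/128; -481/256 } R={ -15/8; -7/4; -3/2; -1; 0 } = -961/512
step 12: add Red to get RRBRRRBBBBBR; options L={ -2; -31/16; -61/32; -121/64; -241/128; -481/256 } R={ -961/512; -15/8; -7/4; -3/2; -1; 0 } = -1923/1024
step 13: add Red to get RRBRRRBBBBBRR; options L={ -2; -31/16; -61/32; -121/64; -241/128; -481/256 } R={ -1923/1024; -961/512; -15/8; -7/4; -3/2; -1; 0 } = -3847/2048
step 14: add Red to get RRBRRRBBBBBRRR; options L={ -2; -31/16; -61/32; -121/64; -241/128; -481/256 } R={ -3847/2048; -1923/1024; -961/512; -15/8; -7/4; -3/2; -1; 0 } = -7695/4096
step 15: add Red to get RRBRRRBBBBBRRRR; options L={ -2; -31/16; -61/32; -121/64; -241/128; -481/256 } R={ -7695/4096; -3847/2048; -1923/1024; -961/512; -15/8; -7/4; -3/2; -1; 0 } = -15391/8192

-15391/8192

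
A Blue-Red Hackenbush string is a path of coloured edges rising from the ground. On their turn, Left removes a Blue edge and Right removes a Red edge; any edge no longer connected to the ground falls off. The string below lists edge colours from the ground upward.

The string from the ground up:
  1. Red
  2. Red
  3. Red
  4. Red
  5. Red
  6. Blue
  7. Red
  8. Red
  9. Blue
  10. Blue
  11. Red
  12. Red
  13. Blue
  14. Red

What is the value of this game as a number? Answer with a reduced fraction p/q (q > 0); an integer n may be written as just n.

edge 1 of 14 (Red): { — | 0 } => -1
edge 2 of 14 (Red): { — | -1; 0 } => -2
edge 3 of 14 (Red): { — | -2; -1; 0 } => -3
edge 4 of 14 (Red): { — | -3; -2; -1; 0 } => -4
edge 5 of 14 (Red): { — | -4; -3; -2; -1; 0 } => -5
edge 6 of 14 (Blue): { -5 | -4; -3; -2; -1; 0 } => -9/2
edge 7 of 14 (Red): { -5 | -9/2; -4; -3; -2; -1; 0 } => -19/4
edge 8 of 14 (Red): { -5 | -19/4; -9/2; -4; -3; -2; -1; 0 } => -39/8
edge 9 of 14 (Blue): { -5; -39/8 | -19/4; -9/2; -4; -3; -2; -1; 0 } => -77/16
edge 10 of 14 (Blue): { -5; -39/8; -77/16 | -19/4; -9/2; -4; -3; -2; -1; 0 } => -153/32
edge 11 of 14 (Red): { -5; -39/8; -77/16 | -153/32; -19/4; -9/2; -4; -3; -2; -1; 0 } => -307/64
edge 12 of 14 (Red): { -5; -39/8; -77/16 | -307/64; -153/32; -19/4; -9/2; -4; -3; -2; -1; 0 } => -615/128
edge 13 of 14 (Blue): { -5; -39/8; -77/16; -615/128 | -307/64; -153/32; -19/4; -9/2; -4; -3; -2; -1; 0 } => -1229/256
edge 14 of 14 (Red): { -5; -39/8; -77/16; -615/128 | -1229/256; -307/64; -153/32; -19/4; -9/2; -4; -3; -2; -1; 0 } => -2459/512

-2459/512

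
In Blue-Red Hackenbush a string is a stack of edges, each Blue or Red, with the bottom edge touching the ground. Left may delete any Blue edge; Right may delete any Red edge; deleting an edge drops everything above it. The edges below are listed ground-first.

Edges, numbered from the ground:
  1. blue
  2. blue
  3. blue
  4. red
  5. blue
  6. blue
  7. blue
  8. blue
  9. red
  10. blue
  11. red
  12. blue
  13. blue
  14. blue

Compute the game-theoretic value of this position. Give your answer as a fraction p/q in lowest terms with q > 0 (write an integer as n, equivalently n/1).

6063/2048

b: Left { 0 }, Right { · } = simplest 1
bb: Left { 0,1 }, Right { · } = simplest 2
bbb: Left { 0,1,2 }, Right { · } = simplest 3
bbbr: Left { 0,1,2 }, Right { 3 } = simplest 5/2
bbbrb: Left { 0,1,2,5/2 }, Right { 3 } = simplest 11/4
bbbrbb: Left { 0,1,2,5/2,11/4 }, Right { 3 } = simplest 23/8
bbbrbbb: Left { 0,1,2,5/2,11/4,23/8 }, Right { 3 } = simplest 47/16
bbbrbbbb: Left { 0,1,2,5/2,11/4,23/8,47/16 }, Right { 3 } = simplest 95/32
bbbrbbbbr: Left { 0,1,2,5/2,11/4,23/8,47/16 }, Right { 95/32,3 } = simplest 189/64
bbbrbbbbrb: Left { 0,1,2,5/2,11/4,23/8,47/16,189/64 }, Right { 95/32,3 } = simplest 379/128
bbbrbbbbrbr: Left { 0,1,2,5/2,11/4,23/8,47/16,189/64 }, Right { 379/128,95/32,3 } = simplest 757/256
bbbrbbbbrbrb: Left { 0,1,2,5/2,11/4,23/8,47/16,189/64,757/256 }, Right { 379/128,95/32,3 } = simplest 1515/512
bbbrbbbbrbrbb: Left { 0,1,2,5/2,11/4,23/8,47/16,189/64,757/256,1515/512 }, Right { 379/128,95/32,3 } = simplest 3031/1024
bbbrbbbbrbrbbb: Left { 0,1,2,5/2,11/4,23/8,47/16,189/64,757/256,1515/512,3031/1024 }, Right { 379/128,95/32,3 } = simplest 6063/2048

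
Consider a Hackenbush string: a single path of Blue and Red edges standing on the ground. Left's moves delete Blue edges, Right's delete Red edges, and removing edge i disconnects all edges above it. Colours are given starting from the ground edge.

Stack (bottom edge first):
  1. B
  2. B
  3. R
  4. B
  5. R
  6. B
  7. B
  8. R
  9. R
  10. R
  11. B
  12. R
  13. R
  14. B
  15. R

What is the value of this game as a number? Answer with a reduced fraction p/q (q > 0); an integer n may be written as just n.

13861/8192

Recurse on prefixes of the 15-edge string B B R B R B B R R R B R R B R:
1 of 15 · B · max L 0 · min R +∞ — 1
2 of 15 · BB · max L 1 · min R +∞ — 2
3 of 15 · BBR · max L 1 · min R 2 — 3/2
4 of 15 · BBRB · max L 3/2 · min R 2 — 7/4
5 of 15 · BBRBR · max L 3/2 · min R 7/4 — 13/8
6 of 15 · BBRBRB · max L 13/8 · min R 7/4 — 27/16
7 of 15 · BBRBRBB · max L 27/16 · min R 7/4 — 55/32
8 of 15 · BBRBRBBR · max L 27/16 · min R 55/32 — 109/64
9 of 15 · BBRBRBBRR · max L 27/16 · min R 109/64 — 217/128
10 of 15 · BBRBRBBRRR · max L 27/16 · min R 217/128 — 433/256
11 of 15 · BBRBRBBRRRB · max L 433/256 · min R 217/128 — 867/512
12 of 15 · BBRBRBBRRRBR · max L 433/256 · min R 867/512 — 1733/1024
13 of 15 · BBRBRBBRRRBRR · max L 433/256 · min R 1733/1024 — 3465/2048
14 of 15 · BBRBRBBRRRBRRB · max L 3465/2048 · min R 1733/1024 — 6931/4096
15 of 15 · BBRBRBBRRRBRRBR · max L 3465/2048 · min R 6931/4096 — 13861/8192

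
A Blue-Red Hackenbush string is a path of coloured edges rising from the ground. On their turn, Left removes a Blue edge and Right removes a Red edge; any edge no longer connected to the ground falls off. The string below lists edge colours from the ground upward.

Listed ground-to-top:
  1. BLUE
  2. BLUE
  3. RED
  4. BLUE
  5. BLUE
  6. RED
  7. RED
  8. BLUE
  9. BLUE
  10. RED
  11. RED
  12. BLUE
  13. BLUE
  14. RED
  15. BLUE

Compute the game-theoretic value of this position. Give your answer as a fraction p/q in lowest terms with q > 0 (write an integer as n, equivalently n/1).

14747/8192

edge 1 of 15 (BLUE): { 0 | · } => 1
edge 2 of 15 (BLUE): { 0, 1 | · } => 2
edge 3 of 15 (RED): { 0, 1 | 2 } => 3/2
edge 4 of 15 (BLUE): { 0, 1, 3/2 | 2 } => 7/4
edge 5 of 15 (BLUE): { 0, 1, 3/2, 7/4 | 2 } => 15/8
edge 6 of 15 (RED): { 0, 1, 3/2, 7/4 | 15/8, 2 } => 29/16
edge 7 of 15 (RED): { 0, 1, 3/2, 7/4 | 29/16, 15/8, 2 } => 57/32
edge 8 of 15 (BLUE): { 0, 1, 3/2, 7/4, 57/32 | 29/16, 15/8, 2 } => 115/64
edge 9 of 15 (BLUE): { 0, 1, 3/2, 7/4, 57/32, 115/64 | 29/16, 15/8, 2 } => 231/128
edge 10 of 15 (RED): { 0, 1, 3/2, 7/4, 57/32, 115/64 | 231/128, 29/16, 15/8, 2 } => 461/256
edge 11 of 15 (RED): { 0, 1, 3/2, 7/4, 57/32, 115/64 | 461/256, 231/128, 29/16, 15/8, 2 } => 921/512
edge 12 of 15 (BLUE): { 0, 1, 3/2, 7/4, 57/32, 115/64, 921/512 | 461/256, 231/128, 29/16, 15/8, 2 } => 1843/1024
edge 13 of 15 (BLUE): { 0, 1, 3/2, 7/4, 57/32, 115/64, 921/512, 1843/1024 | 461/256, 231/128, 29/16, 15/8, 2 } => 3687/2048
edge 14 of 15 (RED): { 0, 1, 3/2, 7/4, 57/32, 115/64, 921/512, 1843/1024 | 3687/2048, 461/256, 231/128, 29/16, 15/8, 2 } => 7373/4096
edge 15 of 15 (BLUE): { 0, 1, 3/2, 7/4, 57/32, 115/64, 921/512, 1843/1024, 7373/4096 | 3687/2048, 461/256, 231/128, 29/16, 15/8, 2 } => 14747/8192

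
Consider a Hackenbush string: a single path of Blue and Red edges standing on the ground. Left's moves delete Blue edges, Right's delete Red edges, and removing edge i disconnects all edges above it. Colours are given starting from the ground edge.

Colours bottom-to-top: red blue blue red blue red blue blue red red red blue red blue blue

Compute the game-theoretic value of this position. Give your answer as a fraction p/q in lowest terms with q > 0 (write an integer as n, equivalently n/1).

-5353/16384

Prefix values for red blue blue red blue red blue blue red red red blue red blue blue via {L|R} + simplicity:
1 of 15 · r · max L −∞ · min R 0 so -1
2 of 15 · rb · max L -1 · min R 0 so -1/2
3 of 15 · rbb · max L -1/2 · min R 0 so -1/4
4 of 15 · rbbr · max L -1/2 · min R -1/4 so -3/8
5 of 15 · rbbrb · max L -3/8 · min R -1/4 so -5/16
6 of 15 · rbbrbr · max L -3/8 · min R -5/16 so -11/32
7 of 15 · rbbrbrb · max L -11/32 · min R -5/16 so -21/64
8 of 15 · rbbrbrbb · max L -21/64 · min R -5/16 so -41/128
9 of 15 · rbbrbrbbr · max L -21/64 · min R -41/128 so -83/256
10 of 15 · rbbrbrbbrr · max L -21/64 · min R -83/256 so -167/512
11 of 15 · rbbrbrbbrrr · max L -21/64 · min R -167/512 so -335/1024
12 of 15 · rbbrbrbbrrrb · max L -335/1024 · min R -167/512 so -669/2048
13 of 15 · rbbrbrbbrrrbr · max L -335/1024 · min R -669/2048 so -1339/4096
14 of 15 · rbbrbrbbrrrbrb · max L -1339/4096 · min R -669/2048 so -2677/8192
15 of 15 · rbbrbrbbrrrbrbb · max L -2677/8192 · min R -669/2048 so -5353/16384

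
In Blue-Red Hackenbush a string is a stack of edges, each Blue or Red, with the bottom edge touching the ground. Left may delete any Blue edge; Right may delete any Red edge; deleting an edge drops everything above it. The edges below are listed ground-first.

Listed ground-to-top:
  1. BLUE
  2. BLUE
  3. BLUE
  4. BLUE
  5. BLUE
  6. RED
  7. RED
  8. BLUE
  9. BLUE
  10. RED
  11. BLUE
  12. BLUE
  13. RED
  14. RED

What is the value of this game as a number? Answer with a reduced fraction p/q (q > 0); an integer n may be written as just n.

B: Left { 0 }, Right {  } → simplest 1
BB: Left { 0; 1 }, Right {  } → simplest 2
BBB: Left { 0; 1; 2 }, Right {  } → simplest 3
BBBB: Left { 0; 1; 2; 3 }, Right {  } → simplest 4
BBBBB: Left { 0; 1; 2; 3; 4 }, Right {  } → simplest 5
BBBBBR: Left { 0; 1; 2; 3; 4 }, Right { 5 } → simplest 9/2
BBBBBRR: Left { 0; 1; 2; 3; 4 }, Right { 9/2; 5 } → simplest 17/4
BBBBBRRB: Left { 0; 1; 2; 3; 4; 17/4 }, Right { 9/2; 5 } → simplest 35/8
BBBBBRRBB: Left { 0; 1; 2; 3; 4; 17/4; 35/8 }, Right { 9/2; 5 } → simplest 71/16
BBBBBRRBBR: Left { 0; 1; 2; 3; 4; 17/4; 35/8 }, Right { 71/16; 9/2; 5 } → simplest 141/32
BBBBBRRBBRB: Left { 0; 1; 2; 3; 4; 17/4; 35/8; 141/32 }, Right { 71/16; 9/2; 5 } → simplest 283/64
BBBBBRRBBRBB: Left { 0; 1; 2; 3; 4; 17/4; 35/8; 141/32; 283/64 }, Right { 71/16; 9/2; 5 } → simplest 567/128
BBBBBRRBBRBBR: Left { 0; 1; 2; 3; 4; 17/4; 35/8; 141/32; 283/64 }, Right { 567/128; 71/16; 9/2; 5 } → simplest 1133/256
BBBBBRRBBRBBRR: Left { 0; 1; 2; 3; 4; 17/4; 35/8; 141/32; 283/64 }, Right { 1133/256; 567/128; 71/16; 9/2; 5 } → simplest 2265/512

2265/512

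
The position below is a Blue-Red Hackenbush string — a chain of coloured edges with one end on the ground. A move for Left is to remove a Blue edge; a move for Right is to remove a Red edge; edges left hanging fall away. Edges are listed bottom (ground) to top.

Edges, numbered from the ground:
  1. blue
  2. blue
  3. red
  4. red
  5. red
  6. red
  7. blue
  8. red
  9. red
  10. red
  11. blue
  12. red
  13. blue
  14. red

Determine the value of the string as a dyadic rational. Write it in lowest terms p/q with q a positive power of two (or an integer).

4373/4096

Build G(s[:k]) for k = 1..14, string s = blue blue red red red red blue red red red blue red blue red.
b: Left { 0 }, Right { (no moves) } -> simplest 1
bb: Left { 0 1 }, Right { (no moves) } -> simplest 2
bbr: Left { 0 1 }, Right { 2 } -> simplest 3/2
bbrr: Left { 0 1 }, Right { 3/2 2 } -> simplest 5/4
bbrrr: Left { 0 1 }, Right { 5/4 3/2 2 } -> simplest 9/8
bbrrrr: Left { 0 1 }, Right { 9/8 5/4 3/2 2 } -> simplest 17/16
bbrrrrb: Left { 0 1 17/16 }, Right { 9/8 5/4 3/2 2 } -> simplest 35/32
bbrrrrbr: Left { 0 1 17/16 }, Right { 35/32 9/8 5/4 3/2 2 } -> simplest 69/64
bbrrrrbrr: Left { 0 1 17/16 }, Right { 69/64 35/32 9/8 5/4 3/2 2 } -> simplest 137/128
bbrrrrbrrr: Left { 0 1 17/16 }, Right { 137/128 69/64 35/32 9/8 5/4 3/2 2 } -> simplest 273/256
bbrrrrbrrrb: Left { 0 1 17/16 273/256 }, Right { 137/128 69/64 35/32 9/8 5/4 3/2 2 } -> simplest 547/512
bbrrrrbrrrbr: Left { 0 1 17/16 273/256 }, Right { 547/512 137/128 69/64 35/32 9/8 5/4 3/2 2 } -> simplest 1093/1024
bbrrrrbrrrbrb: Left { 0 1 17/16 273/256 1093/1024 }, Right { 547/512 137/128 69/64 35/32 9/8 5/4 3/2 2 } -> simplest 2187/2048
bbrrrrbrrrbrbr: Left { 0 1 17/16 273/256 1093/1024 }, Right { 2187/2048 547/512 137/128 69/64 35/32 9/8 5/4 3/2 2 } -> simplest 4373/4096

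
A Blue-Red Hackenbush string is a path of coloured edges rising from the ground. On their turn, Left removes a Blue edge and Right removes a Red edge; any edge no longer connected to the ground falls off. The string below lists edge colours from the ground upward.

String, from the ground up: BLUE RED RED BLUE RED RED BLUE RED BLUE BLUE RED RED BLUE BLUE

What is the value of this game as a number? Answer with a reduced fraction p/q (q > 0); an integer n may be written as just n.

g_1 [B]  L=[0]  R=[—]  = 1
g_2 [BR]  L=[0]  R=[1]  = 1/2
g_3 [BRR]  L=[0]  R=[1/2; 1]  = 1/4
g_4 [BRRB]  L=[0; 1/4]  R=[1/2; 1]  = 3/8
g_5 [BRRBR]  L=[0; 1/4]  R=[3/8; 1/2; 1]  = 5/16
g_6 [BRRBRR]  L=[0; 1/4]  R=[5/16; 3/8; 1/2; 1]  = 9/32
g_7 [BRRBRRB]  L=[0; 1/4; 9/32]  R=[5/16; 3/8; 1/2; 1]  = 19/64
g_8 [BRRBRRBR]  L=[0; 1/4; 9/32]  R=[19/64; 5/16; 3/8; 1/2; 1]  = 37/128
g_9 [BRRBRRBRB]  L=[0; 1/4; 9/32; 37/128]  R=[19/64; 5/16; 3/8; 1/2; 1]  = 75/256
g_10 [BRRBRRBRBB]  L=[0; 1/4; 9/32; 37/128; 75/256]  R=[19/64; 5/16; 3/8; 1/2; 1]  = 151/512
g_11 [BRRBRRBRBBR]  L=[0; 1/4; 9/32; 37/128; 75/256]  R=[151/512; 19/64; 5/16; 3/8; 1/2; 1]  = 301/1024
g_12 [BRRBRRBRBBRR]  L=[0; 1/4; 9/32; 37/128; 75/256]  R=[301/1024; 151/512; 19/64; 5/16; 3/8; 1/2; 1]  = 601/2048
g_13 [BRRBRRBRBBRRB]  L=[0; 1/4; 9/32; 37/128; 75/256; 601/2048]  R=[301/1024; 151/512; 19/64; 5/16; 3/8; 1/2; 1]  = 1203/4096
g_14 [BRRBRRBRBBRRBB]  L=[0; 1/4; 9/32; 37/128; 75/256; 601/2048; 1203/4096]  R=[301/1024; 151/512; 19/64; 5/16; 3/8; 1/2; 1]  = 2407/8192

2407/8192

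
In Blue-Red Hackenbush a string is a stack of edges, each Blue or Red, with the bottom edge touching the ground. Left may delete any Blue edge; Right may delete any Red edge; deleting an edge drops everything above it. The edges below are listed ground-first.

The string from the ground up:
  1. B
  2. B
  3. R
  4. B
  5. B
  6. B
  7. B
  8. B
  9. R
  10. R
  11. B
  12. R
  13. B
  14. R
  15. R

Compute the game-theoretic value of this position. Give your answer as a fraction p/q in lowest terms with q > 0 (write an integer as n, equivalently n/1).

16169/8192

Recurse on prefixes of the 15-edge string B B R B B B B B R R B R B R R:
edge 1 of 15 (B): { 0 | — } => 1
edge 2 of 15 (B): { 0,1 | — } => 2
edge 3 of 15 (R): { 0,1 | 2 } => 3/2
edge 4 of 15 (B): { 0,1,3/2 | 2 } => 7/4
edge 5 of 15 (B): { 0,1,3/2,7/4 | 2 } => 15/8
edge 6 of 15 (B): { 0,1,3/2,7/4,15/8 | 2 } => 31/16
edge 7 of 15 (B): { 0,1,3/2,7/4,15/8,31/16 | 2 } => 63/32
edge 8 of 15 (B): { 0,1,3/2,7/4,15/8,31/16,63/32 | 2 } => 127/64
edge 9 of 15 (R): { 0,1,3/2,7/4,15/8,31/16,63/32 | 127/64,2 } => 253/128
edge 10 of 15 (R): { 0,1,3/2,7/4,15/8,31/16,63/32 | 253/128,127/64,2 } => 505/256
edge 11 of 15 (B): { 0,1,3/2,7/4,15/8,31/16,63/32,505/256 | 253/128,127/64,2 } => 1011/512
edge 12 of 15 (R): { 0,1,3/2,7/4,15/8,31/16,63/32,505/256 | 1011/512,253/128,127/64,2 } => 2021/1024
edge 13 of 15 (B): { 0,1,3/2,7/4,15/8,31/16,63/32,505/256,2021/1024 | 1011/512,253/128,127/64,2 } => 4043/2048
edge 14 of 15 (R): { 0,1,3/2,7/4,15/8,31/16,63/32,505/256,2021/1024 | 4043/2048,1011/512,253/128,127/64,2 } => 8085/4096
edge 15 of 15 (R): { 0,1,3/2,7/4,15/8,31/16,63/32,505/256,2021/1024 | 8085/4096,4043/2048,1011/512,253/128,127/64,2 } => 16169/8192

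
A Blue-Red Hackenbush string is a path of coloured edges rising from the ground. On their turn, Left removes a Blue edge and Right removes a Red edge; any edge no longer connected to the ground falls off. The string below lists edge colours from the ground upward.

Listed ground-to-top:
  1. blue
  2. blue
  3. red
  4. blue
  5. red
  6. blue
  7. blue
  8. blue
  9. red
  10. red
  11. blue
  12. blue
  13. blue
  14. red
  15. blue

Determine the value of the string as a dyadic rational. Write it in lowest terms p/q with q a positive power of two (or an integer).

14139/8192

v(b) = { 0 | ∅ } ⇒ 1
v(bb) = { 0 1 | ∅ } ⇒ 2
v(bbr) = { 0 1 | 2 } ⇒ 3/2
v(bbrb) = { 0 1 3/2 | 2 } ⇒ 7/4
v(bbrbr) = { 0 1 3/2 | 7/4 2 } ⇒ 13/8
v(bbrbrb) = { 0 1 3/2 13/8 | 7/4 2 } ⇒ 27/16
v(bbrbrbb) = { 0 1 3/2 13/8 27/16 | 7/4 2 } ⇒ 55/32
v(bbrbrbbb) = { 0 1 3/2 13/8 27/16 55/32 | 7/4 2 } ⇒ 111/64
v(bbrbrbbbr) = { 0 1 3/2 13/8 27/16 55/32 | 111/64 7/4 2 } ⇒ 221/128
v(bbrbrbbbrr) = { 0 1 3/2 13/8 27/16 55/32 | 221/128 111/64 7/4 2 } ⇒ 441/256
v(bbrbrbbbrrb) = { 0 1 3/2 13/8 27/16 55/32 441/256 | 221/128 111/64 7/4 2 } ⇒ 883/512
v(bbrbrbbbrrbb) = { 0 1 3/2 13/8 27/16 55/32 441/256 883/512 | 221/128 111/64 7/4 2 } ⇒ 1767/1024
v(bbrbrbbbrrbbb) = { 0 1 3/2 13/8 27/16 55/32 441/256 883/512 1767/1024 | 221/128 111/64 7/4 2 } ⇒ 3535/2048
v(bbrbrbbbrrbbbr) = { 0 1 3/2 13/8 27/16 55/32 441/256 883/512 1767/1024 | 3535/2048 221/128 111/64 7/4 2 } ⇒ 7069/4096
v(bbrbrbbbrrbbbrb) = { 0 1 3/2 13/8 27/16 55/32 441/256 883/512 1767/1024 7069/4096 | 3535/2048 221/128 111/64 7/4 2 } ⇒ 14139/8192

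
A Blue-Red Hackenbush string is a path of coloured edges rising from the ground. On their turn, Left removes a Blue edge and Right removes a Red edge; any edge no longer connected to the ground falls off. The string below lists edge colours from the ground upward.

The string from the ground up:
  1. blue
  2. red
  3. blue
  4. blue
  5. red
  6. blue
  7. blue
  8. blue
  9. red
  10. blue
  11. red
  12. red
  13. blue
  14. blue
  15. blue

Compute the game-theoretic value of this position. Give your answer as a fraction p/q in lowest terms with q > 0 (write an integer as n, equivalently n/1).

G_1 [b]  L=[0]  R=[·]  ⇒ 1
G_2 [br]  L=[0]  R=[1]  ⇒ 1/2
G_3 [brb]  L=[0; 1/2]  R=[1]  ⇒ 3/4
G_4 [brbb]  L=[0; 1/2; 3/4]  R=[1]  ⇒ 7/8
G_5 [brbbr]  L=[0; 1/2; 3/4]  R=[7/8; 1]  ⇒ 13/16
G_6 [brbbrb]  L=[0; 1/2; 3/4; 13/16]  R=[7/8; 1]  ⇒ 27/32
G_7 [brbbrbb]  L=[0; 1/2; 3/4; 13/16; 27/32]  R=[7/8; 1]  ⇒ 55/64
G_8 [brbbrbbb]  L=[0; 1/2; 3/4; 13/16; 27/32; 55/64]  R=[7/8; 1]  ⇒ 111/128
G_9 [brbbrbbbr]  L=[0; 1/2; 3/4; 13/16; 27/32; 55/64]  R=[111/128; 7/8; 1]  ⇒ 221/256
G_10 [brbbrbbbrb]  L=[0; 1/2; 3/4; 13/16; 27/32; 55/64; 221/256]  R=[111/128; 7/8; 1]  ⇒ 443/512
G_11 [brbbrbbbrbr]  L=[0; 1/2; 3/4; 13/16; 27/32; 55/64; 221/256]  R=[443/512; 111/128; 7/8; 1]  ⇒ 885/1024
G_12 [brbbrbbbrbrr]  L=[0; 1/2; 3/4; 13/16; 27/32; 55/64; 221/256]  R=[885/1024; 443/512; 111/128; 7/8; 1]  ⇒ 1769/2048
G_13 [brbbrbbbrbrrb]  L=[0; 1/2; 3/4; 13/16; 27/32; 55/64; 221/256; 1769/2048]  R=[885/1024; 443/512; 111/128; 7/8; 1]  ⇒ 3539/4096
G_14 [brbbrbbbrbrrbb]  L=[0; 1/2; 3/4; 13/16; 27/32; 55/64; 221/256; 1769/2048; 3539/4096]  R=[885/1024; 443/512; 111/128; 7/8; 1]  ⇒ 7079/8192
G_15 [brbbrbbbrbrrbbb]  L=[0; 1/2; 3/4; 13/16; 27/32; 55/64; 221/256; 1769/2048; 3539/4096; 7079/8192]  R=[885/1024; 443/512; 111/128; 7/8; 1]  ⇒ 14159/16384

14159/16384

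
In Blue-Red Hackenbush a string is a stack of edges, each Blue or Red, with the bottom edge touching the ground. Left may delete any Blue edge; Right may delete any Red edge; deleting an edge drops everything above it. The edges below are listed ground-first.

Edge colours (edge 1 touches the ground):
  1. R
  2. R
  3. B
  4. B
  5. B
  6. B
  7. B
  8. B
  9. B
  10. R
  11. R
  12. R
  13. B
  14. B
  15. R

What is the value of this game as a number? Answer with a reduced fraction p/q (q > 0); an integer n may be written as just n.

R: Left { ∅ }, Right { 0 } ⇒ simplest -1
RR: Left { ∅ }, Right { -1,0 } ⇒ simplest -2
RRB: Left { -2 }, Right { -1,0 } ⇒ simplest -3/2
RRBB: Left { -2,-3/2 }, Right { -1,0 } ⇒ simplest -5/4
RRBBB: Left { -2,-3/2,-5/4 }, Right { -1,0 } ⇒ simplest -9/8
RRBBBB: Left { -2,-3/2,-5/4,-9/8 }, Right { -1,0 } ⇒ simplest -17/16
RRBBBBB: Left { -2,-3/2,-5/4,-9/8,-17/16 }, Right { -1,0 } ⇒ simplest -33/32
RRBBBBBB: Left { -2,-3/2,-5/4,-9/8,-17/16,-33/32 }, Right { -1,0 } ⇒ simplest -65/64
RRBBBBBBB: Left { -2,-3/2,-5/4,-9/8,-17/16,-33/32,-65/64 }, Right { -1,0 } ⇒ simplest -129/128
RRBBBBBBBR: Left { -2,-3/2,-5/4,-9/8,-17/16,-33/32,-65/64 }, Right { -129/128,-1,0 } ⇒ simplest -259/256
RRBBBBBBBRR: Left { -2,-3/2,-5/4,-9/8,-17/16,-33/32,-65/64 }, Right { -259/256,-129/128,-1,0 } ⇒ simplest -519/512
RRBBBBBBBRRR: Left { -2,-3/2,-5/4,-9/8,-17/16,-33/32,-65/64 }, Right { -519/512,-259/256,-129/128,-1,0 } ⇒ simplest -1039/1024
RRBBBBBBBRRRB: Left { -2,-3/2,-5/4,-9/8,-17/16,-33/32,-65/64,-1039/1024 }, Right { -519/512,-259/256,-129/128,-1,0 } ⇒ simplest -2077/2048
RRBBBBBBBRRRBB: Left { -2,-3/2,-5/4,-9/8,-17/16,-33/32,-65/64,-1039/1024,-2077/2048 }, Right { -519/512,-259/256,-129/128,-1,0 } ⇒ simplest -4153/4096
RRBBBBBBBRRRBBR: Left { -2,-3/2,-5/4,-9/8,-17/16,-33/32,-65/64,-1039/1024,-2077/2048 }, Right { -4153/4096,-519/512,-259/256,-129/128,-1,0 } ⇒ simplest -8307/8192

-8307/8192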